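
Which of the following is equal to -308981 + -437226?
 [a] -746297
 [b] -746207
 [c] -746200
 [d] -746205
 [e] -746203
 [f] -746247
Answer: b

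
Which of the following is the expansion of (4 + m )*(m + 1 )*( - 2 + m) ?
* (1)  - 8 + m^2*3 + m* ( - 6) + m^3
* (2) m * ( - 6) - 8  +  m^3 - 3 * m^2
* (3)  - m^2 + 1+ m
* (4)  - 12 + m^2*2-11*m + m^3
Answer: 1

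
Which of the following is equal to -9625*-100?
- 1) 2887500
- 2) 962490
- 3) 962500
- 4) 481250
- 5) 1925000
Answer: 3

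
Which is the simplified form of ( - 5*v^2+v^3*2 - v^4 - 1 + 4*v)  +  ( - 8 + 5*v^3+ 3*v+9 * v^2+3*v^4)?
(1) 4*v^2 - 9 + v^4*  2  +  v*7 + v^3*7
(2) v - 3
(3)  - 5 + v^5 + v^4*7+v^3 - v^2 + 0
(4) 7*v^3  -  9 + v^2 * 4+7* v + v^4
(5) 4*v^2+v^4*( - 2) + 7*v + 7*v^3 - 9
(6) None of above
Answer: 1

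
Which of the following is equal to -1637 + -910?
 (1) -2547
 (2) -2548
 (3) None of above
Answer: 1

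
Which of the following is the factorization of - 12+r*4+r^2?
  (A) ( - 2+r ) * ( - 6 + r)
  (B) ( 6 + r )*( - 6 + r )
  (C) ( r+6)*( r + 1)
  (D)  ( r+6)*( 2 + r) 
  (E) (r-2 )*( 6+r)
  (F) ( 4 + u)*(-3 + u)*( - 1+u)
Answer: E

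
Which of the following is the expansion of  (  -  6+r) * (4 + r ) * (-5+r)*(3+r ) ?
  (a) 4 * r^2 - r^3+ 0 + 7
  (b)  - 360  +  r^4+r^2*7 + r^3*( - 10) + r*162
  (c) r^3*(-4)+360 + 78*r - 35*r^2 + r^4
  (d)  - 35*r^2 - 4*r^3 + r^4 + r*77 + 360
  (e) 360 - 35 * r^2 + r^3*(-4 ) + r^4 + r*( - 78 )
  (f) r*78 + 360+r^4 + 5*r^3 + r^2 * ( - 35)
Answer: c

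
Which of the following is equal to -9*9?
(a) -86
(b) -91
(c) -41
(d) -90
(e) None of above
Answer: e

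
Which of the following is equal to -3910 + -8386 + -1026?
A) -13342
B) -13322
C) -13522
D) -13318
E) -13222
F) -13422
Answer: B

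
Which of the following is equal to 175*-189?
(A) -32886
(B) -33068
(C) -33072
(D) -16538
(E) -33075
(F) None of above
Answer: E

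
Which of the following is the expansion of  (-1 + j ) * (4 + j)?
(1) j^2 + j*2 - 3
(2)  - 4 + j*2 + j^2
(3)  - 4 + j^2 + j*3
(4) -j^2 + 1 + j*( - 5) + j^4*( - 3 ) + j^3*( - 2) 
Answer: 3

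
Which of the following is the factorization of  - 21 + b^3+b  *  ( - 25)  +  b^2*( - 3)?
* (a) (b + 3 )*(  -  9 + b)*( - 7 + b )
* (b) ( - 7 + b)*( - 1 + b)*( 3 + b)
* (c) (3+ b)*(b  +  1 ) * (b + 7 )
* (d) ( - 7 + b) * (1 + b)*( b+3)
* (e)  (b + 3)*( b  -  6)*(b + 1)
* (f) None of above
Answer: d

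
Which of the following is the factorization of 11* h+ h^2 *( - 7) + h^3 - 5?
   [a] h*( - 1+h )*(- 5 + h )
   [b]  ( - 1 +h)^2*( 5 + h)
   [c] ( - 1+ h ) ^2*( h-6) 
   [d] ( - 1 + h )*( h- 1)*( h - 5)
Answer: d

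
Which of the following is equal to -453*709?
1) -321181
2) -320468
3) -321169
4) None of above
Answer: 4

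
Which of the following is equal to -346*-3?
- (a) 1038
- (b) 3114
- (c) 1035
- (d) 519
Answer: a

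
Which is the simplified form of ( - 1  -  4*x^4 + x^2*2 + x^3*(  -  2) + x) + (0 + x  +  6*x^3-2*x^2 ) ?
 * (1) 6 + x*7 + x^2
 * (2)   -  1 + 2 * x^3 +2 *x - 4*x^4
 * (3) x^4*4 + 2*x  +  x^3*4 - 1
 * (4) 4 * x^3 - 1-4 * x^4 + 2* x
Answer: 4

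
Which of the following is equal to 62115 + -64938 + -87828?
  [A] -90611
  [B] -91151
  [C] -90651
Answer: C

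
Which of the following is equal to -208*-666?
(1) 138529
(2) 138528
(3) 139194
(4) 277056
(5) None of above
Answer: 2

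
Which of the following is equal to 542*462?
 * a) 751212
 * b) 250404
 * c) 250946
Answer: b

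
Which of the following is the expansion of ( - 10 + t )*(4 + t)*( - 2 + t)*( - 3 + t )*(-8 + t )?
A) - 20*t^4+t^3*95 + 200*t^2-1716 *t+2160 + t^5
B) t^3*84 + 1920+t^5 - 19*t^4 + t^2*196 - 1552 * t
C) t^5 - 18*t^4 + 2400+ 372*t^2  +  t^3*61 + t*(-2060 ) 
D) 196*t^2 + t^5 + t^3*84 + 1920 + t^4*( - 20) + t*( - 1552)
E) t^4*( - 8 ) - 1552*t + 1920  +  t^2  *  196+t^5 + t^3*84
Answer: B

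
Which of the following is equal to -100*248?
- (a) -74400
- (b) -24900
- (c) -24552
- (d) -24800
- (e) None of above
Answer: d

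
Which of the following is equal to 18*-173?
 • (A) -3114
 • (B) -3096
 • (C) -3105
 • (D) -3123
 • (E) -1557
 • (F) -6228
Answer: A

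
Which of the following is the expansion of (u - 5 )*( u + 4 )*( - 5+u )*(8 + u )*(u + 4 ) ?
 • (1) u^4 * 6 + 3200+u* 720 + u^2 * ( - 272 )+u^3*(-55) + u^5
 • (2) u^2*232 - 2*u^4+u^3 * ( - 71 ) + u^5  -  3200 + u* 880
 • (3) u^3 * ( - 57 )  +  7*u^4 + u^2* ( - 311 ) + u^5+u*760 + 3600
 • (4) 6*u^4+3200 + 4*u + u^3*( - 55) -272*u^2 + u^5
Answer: 1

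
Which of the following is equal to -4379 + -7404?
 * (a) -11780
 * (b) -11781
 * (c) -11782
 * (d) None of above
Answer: d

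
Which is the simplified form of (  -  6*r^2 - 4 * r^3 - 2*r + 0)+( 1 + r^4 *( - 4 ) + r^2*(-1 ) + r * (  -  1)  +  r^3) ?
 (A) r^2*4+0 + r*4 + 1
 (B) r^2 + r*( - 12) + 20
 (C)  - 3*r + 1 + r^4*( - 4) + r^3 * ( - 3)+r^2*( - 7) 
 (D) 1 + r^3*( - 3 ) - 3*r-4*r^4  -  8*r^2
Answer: C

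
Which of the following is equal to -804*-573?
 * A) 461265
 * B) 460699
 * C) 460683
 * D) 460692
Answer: D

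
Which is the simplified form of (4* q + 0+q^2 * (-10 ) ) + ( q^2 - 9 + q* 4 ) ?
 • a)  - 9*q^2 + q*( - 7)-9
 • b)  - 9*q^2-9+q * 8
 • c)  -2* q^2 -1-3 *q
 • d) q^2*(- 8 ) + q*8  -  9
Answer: b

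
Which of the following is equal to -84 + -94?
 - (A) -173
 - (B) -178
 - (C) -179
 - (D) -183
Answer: B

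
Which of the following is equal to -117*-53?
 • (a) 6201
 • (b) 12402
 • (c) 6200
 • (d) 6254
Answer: a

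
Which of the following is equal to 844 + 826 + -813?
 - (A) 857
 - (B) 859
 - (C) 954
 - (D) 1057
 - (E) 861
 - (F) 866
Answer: A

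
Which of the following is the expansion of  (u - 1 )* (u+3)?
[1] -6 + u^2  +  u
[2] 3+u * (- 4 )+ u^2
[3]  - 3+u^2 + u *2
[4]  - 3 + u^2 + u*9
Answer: 3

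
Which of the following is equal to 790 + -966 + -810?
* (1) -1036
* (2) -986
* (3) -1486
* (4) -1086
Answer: 2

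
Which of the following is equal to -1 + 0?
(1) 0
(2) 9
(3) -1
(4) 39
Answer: 3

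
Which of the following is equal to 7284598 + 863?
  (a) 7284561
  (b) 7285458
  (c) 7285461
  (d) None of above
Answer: c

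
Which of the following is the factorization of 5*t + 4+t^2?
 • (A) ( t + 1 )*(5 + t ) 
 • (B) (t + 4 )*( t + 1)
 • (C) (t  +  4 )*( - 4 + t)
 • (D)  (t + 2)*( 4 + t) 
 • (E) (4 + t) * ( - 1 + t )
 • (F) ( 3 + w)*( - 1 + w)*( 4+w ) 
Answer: B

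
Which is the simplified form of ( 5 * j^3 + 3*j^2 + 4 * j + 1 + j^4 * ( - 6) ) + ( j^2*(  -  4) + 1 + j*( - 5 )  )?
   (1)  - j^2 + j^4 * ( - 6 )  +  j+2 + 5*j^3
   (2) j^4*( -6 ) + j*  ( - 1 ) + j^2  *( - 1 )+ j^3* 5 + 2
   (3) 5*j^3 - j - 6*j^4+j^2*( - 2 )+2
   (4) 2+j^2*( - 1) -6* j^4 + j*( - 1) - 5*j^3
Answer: 2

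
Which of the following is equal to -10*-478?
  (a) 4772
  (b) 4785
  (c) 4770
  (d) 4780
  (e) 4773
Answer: d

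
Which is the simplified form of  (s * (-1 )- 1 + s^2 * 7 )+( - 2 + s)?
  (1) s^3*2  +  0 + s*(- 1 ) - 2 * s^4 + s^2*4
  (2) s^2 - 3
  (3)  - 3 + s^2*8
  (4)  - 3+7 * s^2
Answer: 4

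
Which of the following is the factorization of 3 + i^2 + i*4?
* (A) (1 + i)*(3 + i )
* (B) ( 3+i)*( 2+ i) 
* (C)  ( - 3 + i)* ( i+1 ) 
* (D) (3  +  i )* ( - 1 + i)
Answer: A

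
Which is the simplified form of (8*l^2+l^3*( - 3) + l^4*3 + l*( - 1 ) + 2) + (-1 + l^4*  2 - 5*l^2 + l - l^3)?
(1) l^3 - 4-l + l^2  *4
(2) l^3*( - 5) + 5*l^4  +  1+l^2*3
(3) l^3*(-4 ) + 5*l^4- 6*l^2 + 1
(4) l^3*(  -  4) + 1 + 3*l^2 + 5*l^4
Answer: 4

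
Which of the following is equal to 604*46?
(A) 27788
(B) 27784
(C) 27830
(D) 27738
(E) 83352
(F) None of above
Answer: B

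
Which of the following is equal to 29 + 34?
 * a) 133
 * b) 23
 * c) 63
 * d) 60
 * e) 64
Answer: c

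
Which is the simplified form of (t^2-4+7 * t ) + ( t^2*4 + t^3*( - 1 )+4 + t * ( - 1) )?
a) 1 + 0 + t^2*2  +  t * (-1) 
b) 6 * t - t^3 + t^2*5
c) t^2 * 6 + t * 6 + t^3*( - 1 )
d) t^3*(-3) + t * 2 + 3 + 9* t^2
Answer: b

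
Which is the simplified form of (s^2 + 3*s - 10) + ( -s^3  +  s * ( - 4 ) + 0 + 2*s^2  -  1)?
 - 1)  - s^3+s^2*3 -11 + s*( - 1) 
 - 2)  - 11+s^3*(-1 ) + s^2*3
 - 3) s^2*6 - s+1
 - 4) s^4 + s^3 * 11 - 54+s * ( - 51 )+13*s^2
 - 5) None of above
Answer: 1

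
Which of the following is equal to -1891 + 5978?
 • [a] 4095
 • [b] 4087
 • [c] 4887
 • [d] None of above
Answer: b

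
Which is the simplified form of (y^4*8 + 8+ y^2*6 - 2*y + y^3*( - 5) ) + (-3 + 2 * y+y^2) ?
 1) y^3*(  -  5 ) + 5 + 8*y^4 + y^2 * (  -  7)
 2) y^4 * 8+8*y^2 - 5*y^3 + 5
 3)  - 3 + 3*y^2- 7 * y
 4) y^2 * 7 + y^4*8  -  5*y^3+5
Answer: 4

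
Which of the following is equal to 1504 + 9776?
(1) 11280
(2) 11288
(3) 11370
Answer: 1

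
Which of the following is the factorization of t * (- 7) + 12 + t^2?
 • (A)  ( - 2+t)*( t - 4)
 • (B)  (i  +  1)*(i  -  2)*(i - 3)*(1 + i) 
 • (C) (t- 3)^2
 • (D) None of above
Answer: D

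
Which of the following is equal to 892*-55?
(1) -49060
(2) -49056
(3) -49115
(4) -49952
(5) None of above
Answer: 1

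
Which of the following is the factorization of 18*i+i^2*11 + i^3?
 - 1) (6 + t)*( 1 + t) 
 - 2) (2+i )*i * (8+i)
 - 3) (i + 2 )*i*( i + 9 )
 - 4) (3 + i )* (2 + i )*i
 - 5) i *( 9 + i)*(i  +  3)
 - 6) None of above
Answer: 3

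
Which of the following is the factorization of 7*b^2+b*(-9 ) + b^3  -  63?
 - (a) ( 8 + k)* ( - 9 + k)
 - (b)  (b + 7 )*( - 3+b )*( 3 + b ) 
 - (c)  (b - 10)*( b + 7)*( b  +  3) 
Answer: b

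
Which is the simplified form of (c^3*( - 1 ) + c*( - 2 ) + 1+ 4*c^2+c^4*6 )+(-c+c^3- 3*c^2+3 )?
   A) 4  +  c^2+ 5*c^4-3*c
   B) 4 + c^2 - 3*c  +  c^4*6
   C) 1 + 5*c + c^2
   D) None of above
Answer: B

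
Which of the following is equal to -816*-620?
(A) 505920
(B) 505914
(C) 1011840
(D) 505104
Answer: A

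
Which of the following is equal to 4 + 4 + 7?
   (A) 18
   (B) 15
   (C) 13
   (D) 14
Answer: B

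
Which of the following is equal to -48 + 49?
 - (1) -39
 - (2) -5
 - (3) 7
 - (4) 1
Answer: 4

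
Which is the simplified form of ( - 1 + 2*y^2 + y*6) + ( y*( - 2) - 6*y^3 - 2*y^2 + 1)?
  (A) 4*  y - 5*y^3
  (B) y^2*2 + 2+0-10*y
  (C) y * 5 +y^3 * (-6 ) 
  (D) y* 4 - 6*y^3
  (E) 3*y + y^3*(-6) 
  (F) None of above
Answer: D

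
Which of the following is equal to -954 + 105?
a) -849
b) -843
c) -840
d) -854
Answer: a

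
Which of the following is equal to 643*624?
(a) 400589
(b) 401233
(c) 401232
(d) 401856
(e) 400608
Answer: c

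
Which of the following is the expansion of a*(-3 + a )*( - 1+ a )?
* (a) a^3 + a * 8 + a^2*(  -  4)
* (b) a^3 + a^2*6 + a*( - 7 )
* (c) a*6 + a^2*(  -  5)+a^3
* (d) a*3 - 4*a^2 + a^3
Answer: d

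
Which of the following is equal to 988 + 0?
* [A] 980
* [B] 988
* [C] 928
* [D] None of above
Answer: B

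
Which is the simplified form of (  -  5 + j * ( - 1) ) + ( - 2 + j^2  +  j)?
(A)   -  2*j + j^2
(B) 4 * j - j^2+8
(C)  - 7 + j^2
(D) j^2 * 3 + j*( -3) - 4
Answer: C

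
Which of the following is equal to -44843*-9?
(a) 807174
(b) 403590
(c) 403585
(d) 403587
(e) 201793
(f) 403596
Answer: d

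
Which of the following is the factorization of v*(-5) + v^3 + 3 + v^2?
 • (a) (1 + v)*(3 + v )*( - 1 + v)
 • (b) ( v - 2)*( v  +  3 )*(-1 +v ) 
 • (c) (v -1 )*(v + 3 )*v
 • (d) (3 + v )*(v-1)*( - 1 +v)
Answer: d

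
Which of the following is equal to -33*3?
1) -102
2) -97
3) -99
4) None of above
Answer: 3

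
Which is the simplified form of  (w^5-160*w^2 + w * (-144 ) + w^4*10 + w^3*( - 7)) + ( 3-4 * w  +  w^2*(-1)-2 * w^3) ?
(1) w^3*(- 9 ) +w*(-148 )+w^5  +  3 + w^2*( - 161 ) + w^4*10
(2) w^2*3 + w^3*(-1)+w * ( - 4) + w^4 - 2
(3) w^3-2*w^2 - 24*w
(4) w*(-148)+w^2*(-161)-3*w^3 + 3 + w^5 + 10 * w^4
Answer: 1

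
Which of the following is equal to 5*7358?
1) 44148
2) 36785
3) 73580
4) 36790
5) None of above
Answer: 4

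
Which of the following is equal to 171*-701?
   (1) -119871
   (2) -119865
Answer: 1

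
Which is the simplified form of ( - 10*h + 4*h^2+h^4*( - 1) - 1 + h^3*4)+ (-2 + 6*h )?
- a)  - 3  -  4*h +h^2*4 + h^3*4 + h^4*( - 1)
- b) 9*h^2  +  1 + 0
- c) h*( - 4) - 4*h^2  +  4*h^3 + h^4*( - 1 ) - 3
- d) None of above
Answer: a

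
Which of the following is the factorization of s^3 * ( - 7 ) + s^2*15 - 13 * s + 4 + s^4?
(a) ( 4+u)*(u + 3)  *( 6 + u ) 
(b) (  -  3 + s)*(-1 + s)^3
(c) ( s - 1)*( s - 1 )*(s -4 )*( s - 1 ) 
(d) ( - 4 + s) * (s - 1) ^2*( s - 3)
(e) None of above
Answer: c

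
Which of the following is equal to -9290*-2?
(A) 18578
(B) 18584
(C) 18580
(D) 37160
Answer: C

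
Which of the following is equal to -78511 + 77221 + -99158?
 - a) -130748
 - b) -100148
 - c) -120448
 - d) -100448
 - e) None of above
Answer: d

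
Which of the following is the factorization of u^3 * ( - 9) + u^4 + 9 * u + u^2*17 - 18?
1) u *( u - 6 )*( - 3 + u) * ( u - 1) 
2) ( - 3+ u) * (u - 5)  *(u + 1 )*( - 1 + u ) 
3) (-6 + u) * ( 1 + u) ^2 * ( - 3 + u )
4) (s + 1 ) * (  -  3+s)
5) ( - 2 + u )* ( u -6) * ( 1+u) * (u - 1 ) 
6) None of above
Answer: 6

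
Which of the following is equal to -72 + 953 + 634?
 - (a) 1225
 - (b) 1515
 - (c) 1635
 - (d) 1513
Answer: b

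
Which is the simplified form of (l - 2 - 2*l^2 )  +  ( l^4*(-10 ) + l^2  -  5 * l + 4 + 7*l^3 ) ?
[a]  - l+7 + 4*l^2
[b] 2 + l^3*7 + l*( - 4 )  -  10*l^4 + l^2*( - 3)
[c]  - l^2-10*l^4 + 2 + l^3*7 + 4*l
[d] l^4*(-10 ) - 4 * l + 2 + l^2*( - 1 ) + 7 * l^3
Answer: d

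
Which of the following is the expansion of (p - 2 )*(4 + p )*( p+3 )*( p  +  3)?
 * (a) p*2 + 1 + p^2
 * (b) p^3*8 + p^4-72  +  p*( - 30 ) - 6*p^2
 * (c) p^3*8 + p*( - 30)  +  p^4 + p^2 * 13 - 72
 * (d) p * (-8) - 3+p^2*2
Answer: c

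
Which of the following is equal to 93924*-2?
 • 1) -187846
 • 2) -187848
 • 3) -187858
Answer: 2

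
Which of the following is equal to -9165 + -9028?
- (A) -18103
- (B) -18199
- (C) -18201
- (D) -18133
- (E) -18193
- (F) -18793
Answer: E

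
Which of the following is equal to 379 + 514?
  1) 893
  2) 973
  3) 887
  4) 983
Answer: 1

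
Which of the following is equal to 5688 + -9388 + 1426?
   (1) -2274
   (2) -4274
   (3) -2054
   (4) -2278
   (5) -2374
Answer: 1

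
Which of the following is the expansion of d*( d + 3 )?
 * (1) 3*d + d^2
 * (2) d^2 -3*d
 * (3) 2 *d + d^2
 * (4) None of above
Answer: 1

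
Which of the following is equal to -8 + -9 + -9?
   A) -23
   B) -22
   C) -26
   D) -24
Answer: C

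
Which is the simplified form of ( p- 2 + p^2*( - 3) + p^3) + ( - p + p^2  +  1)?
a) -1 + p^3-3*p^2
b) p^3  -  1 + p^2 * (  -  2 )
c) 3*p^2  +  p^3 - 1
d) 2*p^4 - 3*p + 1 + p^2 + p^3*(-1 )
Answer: b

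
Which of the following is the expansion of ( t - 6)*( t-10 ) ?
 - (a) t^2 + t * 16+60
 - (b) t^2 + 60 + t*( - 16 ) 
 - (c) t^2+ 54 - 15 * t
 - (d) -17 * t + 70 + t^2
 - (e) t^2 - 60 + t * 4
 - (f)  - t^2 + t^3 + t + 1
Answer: b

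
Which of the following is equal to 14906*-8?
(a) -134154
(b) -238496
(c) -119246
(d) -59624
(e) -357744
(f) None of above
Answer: f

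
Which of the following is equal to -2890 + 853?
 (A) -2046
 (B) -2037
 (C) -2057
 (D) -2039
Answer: B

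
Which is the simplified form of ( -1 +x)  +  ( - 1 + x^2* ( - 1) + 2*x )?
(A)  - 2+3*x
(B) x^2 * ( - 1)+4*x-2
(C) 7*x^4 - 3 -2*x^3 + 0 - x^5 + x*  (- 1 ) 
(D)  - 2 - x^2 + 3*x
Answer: D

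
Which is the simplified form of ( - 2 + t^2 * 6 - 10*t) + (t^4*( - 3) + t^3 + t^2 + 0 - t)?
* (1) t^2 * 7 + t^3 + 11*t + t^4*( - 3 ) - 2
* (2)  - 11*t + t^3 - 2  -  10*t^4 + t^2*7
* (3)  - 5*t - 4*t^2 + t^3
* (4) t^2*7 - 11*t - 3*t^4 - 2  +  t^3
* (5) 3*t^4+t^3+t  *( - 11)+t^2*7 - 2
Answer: 4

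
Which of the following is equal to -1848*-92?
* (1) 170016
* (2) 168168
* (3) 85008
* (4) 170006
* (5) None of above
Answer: 1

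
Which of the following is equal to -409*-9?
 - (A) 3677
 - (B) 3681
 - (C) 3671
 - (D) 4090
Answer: B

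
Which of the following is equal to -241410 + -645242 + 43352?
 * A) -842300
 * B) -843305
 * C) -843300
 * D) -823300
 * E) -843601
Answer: C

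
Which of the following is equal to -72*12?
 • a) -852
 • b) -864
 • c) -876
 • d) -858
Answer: b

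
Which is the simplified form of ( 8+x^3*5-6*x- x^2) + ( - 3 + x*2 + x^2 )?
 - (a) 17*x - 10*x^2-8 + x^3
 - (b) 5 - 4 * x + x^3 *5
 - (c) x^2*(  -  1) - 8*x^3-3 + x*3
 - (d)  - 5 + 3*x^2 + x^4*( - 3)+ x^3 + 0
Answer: b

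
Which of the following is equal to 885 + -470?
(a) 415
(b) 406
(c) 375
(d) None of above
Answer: a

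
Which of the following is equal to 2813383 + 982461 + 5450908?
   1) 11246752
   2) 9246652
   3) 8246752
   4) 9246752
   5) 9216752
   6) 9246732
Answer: 4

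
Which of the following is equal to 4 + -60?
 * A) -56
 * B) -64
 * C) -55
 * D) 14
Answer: A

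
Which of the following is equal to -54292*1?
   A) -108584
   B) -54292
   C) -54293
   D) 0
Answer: B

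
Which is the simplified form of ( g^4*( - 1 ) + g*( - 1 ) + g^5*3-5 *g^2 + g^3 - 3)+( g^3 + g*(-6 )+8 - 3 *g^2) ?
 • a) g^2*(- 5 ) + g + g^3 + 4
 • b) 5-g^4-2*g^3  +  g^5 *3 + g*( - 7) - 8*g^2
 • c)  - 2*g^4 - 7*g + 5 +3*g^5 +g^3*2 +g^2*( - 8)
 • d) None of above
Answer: d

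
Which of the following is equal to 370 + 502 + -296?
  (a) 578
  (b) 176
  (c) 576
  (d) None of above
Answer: c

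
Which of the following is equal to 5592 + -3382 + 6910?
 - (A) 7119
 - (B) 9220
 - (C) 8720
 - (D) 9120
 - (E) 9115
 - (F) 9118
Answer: D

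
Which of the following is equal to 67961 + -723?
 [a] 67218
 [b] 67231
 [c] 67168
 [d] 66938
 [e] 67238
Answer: e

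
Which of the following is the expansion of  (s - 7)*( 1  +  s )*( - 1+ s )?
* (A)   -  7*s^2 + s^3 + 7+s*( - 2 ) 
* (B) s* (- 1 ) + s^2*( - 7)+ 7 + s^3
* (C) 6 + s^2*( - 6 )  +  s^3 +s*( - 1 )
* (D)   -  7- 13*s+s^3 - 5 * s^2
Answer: B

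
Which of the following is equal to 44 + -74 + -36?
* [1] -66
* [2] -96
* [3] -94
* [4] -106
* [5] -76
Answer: 1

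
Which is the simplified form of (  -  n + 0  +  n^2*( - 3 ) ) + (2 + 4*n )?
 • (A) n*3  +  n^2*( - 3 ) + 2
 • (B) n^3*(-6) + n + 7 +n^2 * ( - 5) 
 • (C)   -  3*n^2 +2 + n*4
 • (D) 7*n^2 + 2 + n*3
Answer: A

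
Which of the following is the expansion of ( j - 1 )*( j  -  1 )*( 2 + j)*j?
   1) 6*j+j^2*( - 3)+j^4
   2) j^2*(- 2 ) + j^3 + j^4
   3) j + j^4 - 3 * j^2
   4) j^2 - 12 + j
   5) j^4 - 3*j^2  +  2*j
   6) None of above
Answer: 5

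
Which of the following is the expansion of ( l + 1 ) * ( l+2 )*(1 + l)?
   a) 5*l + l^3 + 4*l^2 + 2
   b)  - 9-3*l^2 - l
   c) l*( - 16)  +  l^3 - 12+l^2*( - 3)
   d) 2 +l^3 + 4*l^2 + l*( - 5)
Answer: a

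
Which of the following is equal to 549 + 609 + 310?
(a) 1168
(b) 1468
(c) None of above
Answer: b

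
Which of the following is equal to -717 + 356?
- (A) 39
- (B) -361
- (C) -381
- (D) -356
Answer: B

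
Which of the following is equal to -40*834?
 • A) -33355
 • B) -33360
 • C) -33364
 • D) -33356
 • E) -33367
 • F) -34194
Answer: B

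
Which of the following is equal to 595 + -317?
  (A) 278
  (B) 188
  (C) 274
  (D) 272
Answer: A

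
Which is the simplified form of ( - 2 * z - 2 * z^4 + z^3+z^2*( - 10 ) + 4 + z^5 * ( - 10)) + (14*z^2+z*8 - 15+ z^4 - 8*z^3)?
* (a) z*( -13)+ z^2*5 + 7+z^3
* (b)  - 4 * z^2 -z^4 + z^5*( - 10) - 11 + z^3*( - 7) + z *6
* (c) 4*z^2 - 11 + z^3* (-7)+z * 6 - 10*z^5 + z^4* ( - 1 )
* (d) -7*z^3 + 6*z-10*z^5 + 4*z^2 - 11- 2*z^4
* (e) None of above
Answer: c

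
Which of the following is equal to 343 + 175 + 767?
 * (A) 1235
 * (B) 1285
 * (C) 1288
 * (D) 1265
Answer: B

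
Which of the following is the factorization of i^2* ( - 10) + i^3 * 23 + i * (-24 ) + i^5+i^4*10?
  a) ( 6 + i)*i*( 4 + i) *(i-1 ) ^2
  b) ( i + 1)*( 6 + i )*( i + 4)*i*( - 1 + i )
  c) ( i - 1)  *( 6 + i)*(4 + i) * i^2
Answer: b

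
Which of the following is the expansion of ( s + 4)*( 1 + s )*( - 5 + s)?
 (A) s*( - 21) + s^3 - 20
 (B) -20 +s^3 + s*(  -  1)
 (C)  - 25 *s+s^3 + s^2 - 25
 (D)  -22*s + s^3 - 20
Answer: A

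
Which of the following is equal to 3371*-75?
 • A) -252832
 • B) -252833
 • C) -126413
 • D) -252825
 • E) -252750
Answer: D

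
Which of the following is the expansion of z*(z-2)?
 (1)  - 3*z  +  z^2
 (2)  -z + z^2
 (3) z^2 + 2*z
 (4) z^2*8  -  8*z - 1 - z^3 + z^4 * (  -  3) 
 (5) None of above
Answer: 5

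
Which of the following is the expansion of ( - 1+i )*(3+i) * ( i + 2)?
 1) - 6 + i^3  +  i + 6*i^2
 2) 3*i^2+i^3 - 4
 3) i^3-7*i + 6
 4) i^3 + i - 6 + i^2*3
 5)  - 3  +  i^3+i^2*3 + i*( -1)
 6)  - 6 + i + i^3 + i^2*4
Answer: 6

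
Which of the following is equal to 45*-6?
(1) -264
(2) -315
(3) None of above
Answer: 3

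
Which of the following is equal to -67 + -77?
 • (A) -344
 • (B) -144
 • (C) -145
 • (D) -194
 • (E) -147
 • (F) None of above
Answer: B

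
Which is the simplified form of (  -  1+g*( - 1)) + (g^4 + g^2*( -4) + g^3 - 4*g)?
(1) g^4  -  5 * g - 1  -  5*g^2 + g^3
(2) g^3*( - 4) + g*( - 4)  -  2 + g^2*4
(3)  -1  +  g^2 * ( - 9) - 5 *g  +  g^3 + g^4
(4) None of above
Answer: 4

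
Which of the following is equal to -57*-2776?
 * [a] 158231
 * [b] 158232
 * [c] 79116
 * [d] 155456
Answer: b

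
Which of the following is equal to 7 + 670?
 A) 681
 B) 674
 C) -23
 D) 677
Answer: D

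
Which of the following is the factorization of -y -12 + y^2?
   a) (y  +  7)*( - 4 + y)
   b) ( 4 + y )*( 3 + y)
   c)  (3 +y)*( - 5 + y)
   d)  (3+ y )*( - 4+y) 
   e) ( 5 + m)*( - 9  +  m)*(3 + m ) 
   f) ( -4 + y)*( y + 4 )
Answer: d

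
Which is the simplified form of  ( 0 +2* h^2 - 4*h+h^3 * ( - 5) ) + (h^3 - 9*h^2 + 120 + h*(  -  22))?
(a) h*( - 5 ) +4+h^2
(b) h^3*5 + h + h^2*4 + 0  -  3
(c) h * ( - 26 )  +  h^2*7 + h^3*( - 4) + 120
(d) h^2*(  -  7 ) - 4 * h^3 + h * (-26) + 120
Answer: d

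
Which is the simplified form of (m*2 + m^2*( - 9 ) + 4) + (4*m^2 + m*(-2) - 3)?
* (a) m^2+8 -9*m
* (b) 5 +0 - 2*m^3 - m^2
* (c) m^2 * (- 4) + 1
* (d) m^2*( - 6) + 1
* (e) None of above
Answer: e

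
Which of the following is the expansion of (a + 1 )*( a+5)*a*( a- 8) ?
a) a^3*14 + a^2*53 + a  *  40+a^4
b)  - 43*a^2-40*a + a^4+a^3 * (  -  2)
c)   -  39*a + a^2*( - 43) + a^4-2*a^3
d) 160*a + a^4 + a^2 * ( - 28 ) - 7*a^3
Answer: b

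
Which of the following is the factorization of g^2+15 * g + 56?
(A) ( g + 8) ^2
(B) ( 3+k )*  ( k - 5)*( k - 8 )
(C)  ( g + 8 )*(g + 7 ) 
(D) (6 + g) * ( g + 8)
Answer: C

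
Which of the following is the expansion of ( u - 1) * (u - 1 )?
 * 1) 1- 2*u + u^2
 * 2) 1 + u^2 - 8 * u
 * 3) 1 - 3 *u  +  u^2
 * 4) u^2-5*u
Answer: 1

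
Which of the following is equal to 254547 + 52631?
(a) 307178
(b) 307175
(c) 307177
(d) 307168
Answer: a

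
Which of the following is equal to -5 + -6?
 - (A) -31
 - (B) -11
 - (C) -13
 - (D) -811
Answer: B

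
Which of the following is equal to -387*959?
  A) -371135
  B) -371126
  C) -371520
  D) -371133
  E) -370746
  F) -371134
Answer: D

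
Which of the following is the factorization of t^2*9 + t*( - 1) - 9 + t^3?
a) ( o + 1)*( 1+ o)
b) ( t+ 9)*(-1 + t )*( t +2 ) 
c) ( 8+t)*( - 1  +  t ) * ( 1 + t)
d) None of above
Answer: d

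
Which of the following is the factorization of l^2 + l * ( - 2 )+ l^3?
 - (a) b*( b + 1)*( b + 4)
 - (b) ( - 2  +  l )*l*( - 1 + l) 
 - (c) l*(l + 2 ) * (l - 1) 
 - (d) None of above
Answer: c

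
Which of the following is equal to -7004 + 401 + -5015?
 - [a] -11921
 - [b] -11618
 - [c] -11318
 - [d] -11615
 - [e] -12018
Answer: b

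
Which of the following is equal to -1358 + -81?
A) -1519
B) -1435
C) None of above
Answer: C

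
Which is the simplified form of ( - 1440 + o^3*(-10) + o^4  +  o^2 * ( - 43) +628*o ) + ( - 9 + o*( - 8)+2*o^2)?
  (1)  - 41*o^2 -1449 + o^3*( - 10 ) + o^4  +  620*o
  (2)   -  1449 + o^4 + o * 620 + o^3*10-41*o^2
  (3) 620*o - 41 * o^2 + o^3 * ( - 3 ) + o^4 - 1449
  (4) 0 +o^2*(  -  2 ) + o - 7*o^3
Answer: 1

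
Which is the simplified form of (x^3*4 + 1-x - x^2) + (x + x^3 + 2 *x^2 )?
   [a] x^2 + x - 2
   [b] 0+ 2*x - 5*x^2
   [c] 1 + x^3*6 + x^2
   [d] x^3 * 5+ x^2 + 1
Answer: d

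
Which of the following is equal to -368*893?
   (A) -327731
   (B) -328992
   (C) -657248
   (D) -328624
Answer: D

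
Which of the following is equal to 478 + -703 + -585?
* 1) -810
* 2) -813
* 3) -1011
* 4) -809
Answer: 1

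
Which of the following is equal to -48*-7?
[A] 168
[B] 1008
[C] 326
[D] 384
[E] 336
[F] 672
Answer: E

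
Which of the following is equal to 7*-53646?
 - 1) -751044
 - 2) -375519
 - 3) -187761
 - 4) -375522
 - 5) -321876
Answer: 4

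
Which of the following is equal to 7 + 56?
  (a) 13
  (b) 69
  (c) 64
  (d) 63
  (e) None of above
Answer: d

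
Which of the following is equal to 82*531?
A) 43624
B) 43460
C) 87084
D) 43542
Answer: D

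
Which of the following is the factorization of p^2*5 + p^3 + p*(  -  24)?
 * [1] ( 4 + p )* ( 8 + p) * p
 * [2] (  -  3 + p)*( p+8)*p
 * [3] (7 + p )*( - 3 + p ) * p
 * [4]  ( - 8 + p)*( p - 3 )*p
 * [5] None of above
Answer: 2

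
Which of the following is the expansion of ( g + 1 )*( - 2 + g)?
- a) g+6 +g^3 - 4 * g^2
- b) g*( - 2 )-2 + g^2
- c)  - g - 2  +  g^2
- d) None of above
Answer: c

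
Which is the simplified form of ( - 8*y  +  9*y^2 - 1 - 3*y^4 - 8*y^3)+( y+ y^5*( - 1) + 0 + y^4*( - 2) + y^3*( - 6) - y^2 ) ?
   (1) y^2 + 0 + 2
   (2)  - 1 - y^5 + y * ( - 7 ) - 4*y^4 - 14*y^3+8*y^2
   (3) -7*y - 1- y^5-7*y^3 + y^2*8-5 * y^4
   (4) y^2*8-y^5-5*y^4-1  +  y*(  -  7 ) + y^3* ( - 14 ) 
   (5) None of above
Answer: 4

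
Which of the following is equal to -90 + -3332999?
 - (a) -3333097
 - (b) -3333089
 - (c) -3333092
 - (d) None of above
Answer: b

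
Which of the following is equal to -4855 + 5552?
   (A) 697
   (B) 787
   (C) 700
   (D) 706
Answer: A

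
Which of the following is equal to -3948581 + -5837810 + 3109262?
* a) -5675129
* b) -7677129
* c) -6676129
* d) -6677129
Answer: d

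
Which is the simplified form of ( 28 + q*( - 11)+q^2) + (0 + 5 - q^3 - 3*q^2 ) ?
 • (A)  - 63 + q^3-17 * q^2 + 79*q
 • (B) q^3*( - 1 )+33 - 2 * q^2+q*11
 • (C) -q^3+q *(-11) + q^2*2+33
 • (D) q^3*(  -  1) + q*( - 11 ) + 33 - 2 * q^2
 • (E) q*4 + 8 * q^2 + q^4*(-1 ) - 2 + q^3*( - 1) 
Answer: D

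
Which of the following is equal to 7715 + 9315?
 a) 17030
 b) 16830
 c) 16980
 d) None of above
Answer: a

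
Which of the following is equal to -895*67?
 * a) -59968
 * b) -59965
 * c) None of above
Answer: b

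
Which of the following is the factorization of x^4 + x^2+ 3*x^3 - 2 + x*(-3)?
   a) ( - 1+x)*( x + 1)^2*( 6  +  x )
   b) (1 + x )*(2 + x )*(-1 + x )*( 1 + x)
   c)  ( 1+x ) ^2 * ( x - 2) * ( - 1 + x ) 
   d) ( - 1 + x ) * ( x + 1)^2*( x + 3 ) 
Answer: b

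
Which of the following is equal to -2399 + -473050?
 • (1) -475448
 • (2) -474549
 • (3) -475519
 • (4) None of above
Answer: 4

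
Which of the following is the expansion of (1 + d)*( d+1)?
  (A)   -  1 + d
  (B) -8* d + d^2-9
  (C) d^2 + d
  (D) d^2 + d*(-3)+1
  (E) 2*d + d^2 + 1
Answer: E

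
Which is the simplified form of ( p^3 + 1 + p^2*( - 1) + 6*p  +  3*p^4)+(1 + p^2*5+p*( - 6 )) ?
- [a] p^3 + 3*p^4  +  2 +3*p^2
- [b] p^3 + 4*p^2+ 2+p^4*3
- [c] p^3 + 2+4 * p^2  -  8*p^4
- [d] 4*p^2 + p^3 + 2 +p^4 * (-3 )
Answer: b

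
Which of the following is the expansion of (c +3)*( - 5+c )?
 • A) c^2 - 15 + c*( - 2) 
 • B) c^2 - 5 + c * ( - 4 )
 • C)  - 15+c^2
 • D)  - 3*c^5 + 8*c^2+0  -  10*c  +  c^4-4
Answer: A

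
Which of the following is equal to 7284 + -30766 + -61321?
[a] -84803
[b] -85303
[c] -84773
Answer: a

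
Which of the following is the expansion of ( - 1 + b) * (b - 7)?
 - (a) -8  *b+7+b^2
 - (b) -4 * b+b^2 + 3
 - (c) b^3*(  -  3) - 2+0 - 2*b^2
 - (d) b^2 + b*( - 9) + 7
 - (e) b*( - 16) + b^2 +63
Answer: a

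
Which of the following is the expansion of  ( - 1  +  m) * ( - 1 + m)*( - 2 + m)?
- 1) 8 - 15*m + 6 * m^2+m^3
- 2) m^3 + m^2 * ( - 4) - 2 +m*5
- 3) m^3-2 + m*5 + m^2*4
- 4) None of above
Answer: 2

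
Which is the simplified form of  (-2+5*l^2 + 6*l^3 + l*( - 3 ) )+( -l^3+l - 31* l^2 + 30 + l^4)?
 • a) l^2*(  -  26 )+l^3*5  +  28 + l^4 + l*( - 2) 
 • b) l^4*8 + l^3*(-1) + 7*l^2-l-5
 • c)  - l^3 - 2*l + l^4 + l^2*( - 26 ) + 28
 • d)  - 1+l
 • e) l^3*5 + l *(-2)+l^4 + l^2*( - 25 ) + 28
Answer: a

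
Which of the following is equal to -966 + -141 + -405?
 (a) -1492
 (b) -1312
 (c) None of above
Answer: c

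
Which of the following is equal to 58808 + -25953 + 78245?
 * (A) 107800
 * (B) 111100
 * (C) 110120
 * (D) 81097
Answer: B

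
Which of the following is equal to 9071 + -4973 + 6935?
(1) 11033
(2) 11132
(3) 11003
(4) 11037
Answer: 1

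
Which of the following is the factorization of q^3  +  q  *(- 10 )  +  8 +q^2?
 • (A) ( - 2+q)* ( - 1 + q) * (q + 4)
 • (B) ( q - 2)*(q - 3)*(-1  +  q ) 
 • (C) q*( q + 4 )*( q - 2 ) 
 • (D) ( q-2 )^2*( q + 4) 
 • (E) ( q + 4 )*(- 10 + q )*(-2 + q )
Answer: A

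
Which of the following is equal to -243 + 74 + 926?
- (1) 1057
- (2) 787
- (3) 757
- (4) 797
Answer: 3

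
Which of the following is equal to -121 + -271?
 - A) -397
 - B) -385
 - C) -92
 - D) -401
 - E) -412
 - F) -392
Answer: F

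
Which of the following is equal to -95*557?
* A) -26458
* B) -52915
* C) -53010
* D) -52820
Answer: B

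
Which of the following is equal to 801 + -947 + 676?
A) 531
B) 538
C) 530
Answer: C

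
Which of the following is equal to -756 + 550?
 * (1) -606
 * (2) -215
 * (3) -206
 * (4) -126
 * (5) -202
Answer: 3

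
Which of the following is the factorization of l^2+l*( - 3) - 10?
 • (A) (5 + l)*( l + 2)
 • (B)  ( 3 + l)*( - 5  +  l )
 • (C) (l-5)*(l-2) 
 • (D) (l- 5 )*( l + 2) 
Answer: D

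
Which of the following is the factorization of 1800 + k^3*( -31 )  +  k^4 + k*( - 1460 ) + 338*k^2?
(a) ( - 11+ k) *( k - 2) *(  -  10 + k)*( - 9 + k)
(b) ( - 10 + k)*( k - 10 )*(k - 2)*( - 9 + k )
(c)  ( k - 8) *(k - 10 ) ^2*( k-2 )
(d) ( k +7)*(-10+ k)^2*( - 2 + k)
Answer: b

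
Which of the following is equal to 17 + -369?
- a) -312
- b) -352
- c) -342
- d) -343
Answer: b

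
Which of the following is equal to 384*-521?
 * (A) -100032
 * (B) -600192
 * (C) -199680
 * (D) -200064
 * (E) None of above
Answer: D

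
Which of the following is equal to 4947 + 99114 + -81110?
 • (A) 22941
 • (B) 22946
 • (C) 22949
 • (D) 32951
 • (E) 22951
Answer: E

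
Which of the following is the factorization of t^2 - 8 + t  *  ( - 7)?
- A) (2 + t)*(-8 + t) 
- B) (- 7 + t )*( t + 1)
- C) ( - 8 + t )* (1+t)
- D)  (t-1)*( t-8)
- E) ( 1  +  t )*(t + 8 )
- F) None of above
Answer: C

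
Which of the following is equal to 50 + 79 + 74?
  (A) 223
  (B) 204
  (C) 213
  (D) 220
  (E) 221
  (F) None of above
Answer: F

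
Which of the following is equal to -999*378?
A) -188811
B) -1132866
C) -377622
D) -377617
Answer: C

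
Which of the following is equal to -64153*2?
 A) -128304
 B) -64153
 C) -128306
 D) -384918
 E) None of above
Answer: C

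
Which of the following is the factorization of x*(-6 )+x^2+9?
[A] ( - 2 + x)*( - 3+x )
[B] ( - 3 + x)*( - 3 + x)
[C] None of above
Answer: B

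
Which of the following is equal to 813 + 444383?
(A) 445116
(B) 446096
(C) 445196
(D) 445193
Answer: C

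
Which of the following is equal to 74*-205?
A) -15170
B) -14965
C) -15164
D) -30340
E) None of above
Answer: A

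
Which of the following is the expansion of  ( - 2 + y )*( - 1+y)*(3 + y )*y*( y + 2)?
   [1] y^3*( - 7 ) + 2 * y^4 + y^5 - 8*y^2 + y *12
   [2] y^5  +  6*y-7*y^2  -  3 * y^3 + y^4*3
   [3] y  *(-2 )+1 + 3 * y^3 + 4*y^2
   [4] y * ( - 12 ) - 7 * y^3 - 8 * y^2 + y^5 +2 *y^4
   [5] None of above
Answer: 1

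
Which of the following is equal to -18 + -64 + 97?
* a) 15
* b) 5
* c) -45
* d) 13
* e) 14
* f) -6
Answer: a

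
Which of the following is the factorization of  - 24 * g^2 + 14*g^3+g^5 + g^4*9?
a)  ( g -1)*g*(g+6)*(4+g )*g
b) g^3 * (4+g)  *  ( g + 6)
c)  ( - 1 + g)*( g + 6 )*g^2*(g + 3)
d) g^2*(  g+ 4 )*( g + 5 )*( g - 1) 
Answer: a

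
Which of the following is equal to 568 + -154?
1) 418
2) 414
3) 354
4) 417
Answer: 2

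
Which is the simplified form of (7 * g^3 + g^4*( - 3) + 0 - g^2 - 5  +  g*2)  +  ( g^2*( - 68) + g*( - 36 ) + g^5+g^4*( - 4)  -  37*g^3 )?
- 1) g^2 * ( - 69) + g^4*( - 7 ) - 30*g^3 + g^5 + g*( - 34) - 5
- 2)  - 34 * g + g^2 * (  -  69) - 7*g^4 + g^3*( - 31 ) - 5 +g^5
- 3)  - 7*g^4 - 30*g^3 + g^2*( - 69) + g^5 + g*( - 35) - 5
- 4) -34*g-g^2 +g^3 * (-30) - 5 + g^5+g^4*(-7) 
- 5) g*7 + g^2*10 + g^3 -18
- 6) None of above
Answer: 1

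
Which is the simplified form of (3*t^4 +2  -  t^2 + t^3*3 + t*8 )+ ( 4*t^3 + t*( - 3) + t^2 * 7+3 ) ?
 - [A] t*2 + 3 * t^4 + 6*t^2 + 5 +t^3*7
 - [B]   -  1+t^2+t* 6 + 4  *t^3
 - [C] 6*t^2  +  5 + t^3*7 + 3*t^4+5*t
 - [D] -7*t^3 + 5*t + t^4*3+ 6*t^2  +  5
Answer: C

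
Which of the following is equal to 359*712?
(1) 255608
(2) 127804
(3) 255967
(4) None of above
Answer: 1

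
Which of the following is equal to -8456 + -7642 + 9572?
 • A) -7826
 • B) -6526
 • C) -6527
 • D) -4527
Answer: B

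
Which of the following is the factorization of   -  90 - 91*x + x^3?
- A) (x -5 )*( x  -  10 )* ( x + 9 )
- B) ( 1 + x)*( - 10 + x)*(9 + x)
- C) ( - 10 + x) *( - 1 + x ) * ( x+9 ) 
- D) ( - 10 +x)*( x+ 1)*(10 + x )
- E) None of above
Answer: B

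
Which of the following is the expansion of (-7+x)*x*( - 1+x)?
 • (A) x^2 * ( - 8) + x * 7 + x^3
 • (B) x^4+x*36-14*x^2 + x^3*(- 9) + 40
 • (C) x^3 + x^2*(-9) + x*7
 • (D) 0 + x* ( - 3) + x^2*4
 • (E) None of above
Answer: A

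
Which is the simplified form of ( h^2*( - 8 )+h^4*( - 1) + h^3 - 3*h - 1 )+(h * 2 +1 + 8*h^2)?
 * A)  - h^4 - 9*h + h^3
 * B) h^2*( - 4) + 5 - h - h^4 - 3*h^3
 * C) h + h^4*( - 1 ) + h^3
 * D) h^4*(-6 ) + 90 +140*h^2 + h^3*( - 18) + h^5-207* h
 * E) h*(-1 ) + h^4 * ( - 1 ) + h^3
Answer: E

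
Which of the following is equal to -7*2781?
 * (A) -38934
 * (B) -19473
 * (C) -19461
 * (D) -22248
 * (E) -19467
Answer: E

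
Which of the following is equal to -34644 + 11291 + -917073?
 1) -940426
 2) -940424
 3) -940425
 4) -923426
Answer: 1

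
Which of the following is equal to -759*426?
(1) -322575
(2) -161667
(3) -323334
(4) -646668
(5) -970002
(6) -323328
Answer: 3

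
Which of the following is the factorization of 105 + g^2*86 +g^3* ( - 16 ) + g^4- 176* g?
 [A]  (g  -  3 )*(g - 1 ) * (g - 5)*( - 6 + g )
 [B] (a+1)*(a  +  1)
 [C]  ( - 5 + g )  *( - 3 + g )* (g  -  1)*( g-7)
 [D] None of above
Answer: C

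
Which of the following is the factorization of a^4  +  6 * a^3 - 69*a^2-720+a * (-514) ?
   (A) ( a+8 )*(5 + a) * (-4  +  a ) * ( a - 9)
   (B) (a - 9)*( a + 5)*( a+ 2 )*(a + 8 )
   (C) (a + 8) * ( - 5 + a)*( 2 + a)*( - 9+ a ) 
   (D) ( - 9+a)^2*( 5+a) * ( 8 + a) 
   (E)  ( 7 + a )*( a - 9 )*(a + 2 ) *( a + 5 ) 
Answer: B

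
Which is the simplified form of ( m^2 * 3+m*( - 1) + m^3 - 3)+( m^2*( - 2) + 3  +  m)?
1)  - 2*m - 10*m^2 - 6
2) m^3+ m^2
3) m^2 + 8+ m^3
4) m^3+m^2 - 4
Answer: 2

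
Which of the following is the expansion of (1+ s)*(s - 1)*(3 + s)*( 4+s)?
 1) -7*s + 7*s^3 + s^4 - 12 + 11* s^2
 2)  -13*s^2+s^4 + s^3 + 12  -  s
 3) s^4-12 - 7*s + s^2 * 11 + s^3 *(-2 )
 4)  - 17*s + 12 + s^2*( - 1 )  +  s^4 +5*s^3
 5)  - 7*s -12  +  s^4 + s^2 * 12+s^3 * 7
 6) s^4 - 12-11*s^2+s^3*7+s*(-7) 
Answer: 1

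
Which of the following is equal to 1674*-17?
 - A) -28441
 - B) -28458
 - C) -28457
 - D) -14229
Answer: B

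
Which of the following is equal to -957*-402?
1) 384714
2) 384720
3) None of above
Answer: 1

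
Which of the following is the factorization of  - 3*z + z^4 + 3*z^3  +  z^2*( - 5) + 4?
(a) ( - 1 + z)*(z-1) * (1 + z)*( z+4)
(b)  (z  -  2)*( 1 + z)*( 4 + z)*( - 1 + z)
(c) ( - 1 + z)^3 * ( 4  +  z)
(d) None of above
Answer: a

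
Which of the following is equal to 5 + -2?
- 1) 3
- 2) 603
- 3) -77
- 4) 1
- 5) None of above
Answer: 1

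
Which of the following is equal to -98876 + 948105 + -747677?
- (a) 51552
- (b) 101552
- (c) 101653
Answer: b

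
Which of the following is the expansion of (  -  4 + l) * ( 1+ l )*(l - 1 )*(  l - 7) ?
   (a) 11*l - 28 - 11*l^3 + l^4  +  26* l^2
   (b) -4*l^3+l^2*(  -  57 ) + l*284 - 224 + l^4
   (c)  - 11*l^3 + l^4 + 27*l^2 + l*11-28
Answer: c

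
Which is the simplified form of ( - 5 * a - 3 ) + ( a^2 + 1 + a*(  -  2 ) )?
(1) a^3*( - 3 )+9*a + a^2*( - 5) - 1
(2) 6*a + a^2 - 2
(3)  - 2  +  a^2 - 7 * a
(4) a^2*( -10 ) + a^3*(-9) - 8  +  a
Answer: 3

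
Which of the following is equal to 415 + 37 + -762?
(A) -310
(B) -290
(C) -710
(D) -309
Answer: A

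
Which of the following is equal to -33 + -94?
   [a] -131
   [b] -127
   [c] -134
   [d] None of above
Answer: b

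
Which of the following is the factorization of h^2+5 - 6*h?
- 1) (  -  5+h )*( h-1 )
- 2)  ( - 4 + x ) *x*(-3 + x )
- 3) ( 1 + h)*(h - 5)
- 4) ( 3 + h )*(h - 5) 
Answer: 1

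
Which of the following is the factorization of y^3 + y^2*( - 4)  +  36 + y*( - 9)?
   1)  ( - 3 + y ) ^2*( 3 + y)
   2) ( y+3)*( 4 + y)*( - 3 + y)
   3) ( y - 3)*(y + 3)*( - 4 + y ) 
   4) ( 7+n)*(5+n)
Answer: 3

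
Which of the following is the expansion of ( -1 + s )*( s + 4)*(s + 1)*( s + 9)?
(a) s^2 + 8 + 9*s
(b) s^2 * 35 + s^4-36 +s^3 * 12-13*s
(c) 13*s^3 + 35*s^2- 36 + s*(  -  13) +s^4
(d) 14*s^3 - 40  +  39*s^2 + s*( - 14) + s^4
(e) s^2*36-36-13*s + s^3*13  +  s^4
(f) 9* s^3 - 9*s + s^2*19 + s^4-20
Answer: c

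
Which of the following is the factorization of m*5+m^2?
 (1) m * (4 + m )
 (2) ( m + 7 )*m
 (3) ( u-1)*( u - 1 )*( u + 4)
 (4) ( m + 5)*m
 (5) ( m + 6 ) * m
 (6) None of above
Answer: 4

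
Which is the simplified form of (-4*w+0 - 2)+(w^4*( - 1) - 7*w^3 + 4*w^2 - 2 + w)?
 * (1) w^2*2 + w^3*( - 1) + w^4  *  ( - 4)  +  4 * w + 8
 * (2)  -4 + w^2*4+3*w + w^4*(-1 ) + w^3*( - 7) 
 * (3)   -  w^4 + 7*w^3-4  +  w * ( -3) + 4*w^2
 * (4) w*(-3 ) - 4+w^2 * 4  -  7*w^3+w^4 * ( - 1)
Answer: 4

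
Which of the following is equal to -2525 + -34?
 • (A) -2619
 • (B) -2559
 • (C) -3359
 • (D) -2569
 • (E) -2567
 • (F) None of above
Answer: B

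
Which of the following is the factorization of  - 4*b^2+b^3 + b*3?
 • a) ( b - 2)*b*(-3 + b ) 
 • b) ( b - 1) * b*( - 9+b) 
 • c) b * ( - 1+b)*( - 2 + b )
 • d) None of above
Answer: d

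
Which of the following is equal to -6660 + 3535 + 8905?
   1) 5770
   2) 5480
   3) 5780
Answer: 3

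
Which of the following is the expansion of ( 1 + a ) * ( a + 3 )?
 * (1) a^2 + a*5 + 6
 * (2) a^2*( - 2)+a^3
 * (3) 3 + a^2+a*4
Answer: 3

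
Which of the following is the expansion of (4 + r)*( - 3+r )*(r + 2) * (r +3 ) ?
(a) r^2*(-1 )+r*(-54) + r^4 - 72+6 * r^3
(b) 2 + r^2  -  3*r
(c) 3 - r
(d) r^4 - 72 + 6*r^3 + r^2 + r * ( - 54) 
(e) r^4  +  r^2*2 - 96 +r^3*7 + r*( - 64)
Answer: a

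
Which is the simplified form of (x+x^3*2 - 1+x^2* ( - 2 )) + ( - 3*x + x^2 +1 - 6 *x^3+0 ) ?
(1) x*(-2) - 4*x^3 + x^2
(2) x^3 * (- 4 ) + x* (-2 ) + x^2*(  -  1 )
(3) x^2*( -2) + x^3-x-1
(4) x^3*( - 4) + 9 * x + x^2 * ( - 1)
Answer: 2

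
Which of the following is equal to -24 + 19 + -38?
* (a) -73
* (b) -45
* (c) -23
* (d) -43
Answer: d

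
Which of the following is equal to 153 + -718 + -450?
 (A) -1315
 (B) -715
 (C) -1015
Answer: C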